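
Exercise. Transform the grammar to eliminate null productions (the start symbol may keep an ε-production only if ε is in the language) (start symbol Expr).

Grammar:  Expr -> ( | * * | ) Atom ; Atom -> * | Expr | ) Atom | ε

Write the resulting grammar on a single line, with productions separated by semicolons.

Expr -> ( | * * | ) Atom | ); Atom -> * | Expr | ) Atom | )

Nullable nonterminals: {Atom}.
ε ∉ L(G), so no ε-production is kept.
For each production, add variants omitting each subset of nullable occurrences: Expr → ) Atom gives ) Atom | ). Atom → ) Atom gives ) Atom | ).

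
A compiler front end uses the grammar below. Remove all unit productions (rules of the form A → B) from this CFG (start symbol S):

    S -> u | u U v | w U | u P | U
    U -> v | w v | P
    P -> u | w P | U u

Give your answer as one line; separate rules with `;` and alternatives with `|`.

Unit pairs: S ⇒* {P, U}; U ⇒* {P}.
For every A with A ⇒* B via unit rules, add B's non-unit alternatives to A; then delete every rule of the form X → Y.

S -> v | w v | u | u U v | w U | u P | w P | U u; U -> v | w v | u | w P | U u; P -> u | w P | U u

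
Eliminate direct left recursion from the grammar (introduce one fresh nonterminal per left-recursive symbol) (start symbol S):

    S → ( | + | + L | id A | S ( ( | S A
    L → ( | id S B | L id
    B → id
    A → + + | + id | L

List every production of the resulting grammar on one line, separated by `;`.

Left recursion appears on S, L.
For S: α = {( (, A}, β = {(, +, + L, id A}. Rewrite as S → β S' and S' → α S' | ε.
For L: α = {id}, β = {(, id S B}. Rewrite as L → β L' and L' → α L' | ε.

S → ( S' | + S' | + L S' | id A S'; L → ( L' | id S B L'; B → id; A → + + | + id | L; S' → ( ( S' | A S' | ε; L' → id L' | ε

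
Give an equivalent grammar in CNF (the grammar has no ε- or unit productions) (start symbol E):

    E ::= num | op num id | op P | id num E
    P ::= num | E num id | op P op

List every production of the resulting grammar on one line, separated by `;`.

E ::= num | X1 Y1 | X1 P | X3 Y2; P ::= num | E Y3 | X1 Y4; X1 ::= op; X2 ::= num; X3 ::= id; Y1 ::= X2 X3; Y2 ::= X2 E; Y3 ::= X2 X3; Y4 ::= P X1

Introduce a nonterminal for each terminal appearing in a rule of length ≥ 2: X1 → op, X2 → num, X3 → id.
Binarize each right-hand side of length ≥ 3 by chaining fresh nonterminals (Y1, Y2, …): affected rules were E → X1 X2 X3; E → X3 X2 E; P → E X2 X3; P → X1 P X1.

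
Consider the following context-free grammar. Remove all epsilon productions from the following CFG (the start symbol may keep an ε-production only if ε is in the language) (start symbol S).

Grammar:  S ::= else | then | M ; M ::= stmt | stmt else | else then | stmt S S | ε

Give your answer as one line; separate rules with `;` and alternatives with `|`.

S ::= else | then | M | ε; M ::= stmt | stmt else | else then | stmt S S | stmt S

Nullable set = {M, S}.
ε ∈ L(G) since S is nullable, so keep S → ε.
Expand every rule over subsets of its nullable positions: M → stmt S S gives stmt S S | stmt S.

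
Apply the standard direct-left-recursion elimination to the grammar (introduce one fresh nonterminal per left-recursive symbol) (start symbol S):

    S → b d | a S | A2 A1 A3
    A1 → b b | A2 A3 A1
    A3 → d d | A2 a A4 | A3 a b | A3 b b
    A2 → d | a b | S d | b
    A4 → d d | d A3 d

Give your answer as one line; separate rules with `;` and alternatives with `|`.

Directly left-recursive nonterminal: A3.
For A3: α = {a b, b b}, β = {d d, A2 a A4}. Rewrite as A3 → β A3' and A3' → α A3' | ε.

S → b d | a S | A2 A1 A3; A1 → b b | A2 A3 A1; A3 → d d A3' | A2 a A4 A3'; A2 → d | a b | S d | b; A4 → d d | d A3 d; A3' → a b A3' | b b A3' | eps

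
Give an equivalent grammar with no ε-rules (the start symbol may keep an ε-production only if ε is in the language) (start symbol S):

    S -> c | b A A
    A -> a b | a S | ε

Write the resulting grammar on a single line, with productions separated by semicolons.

The nullable symbols are {A}.
ε ∉ L(G), so no ε-production is kept.
Expand every rule over subsets of its nullable positions: S → b A A gives b A A | b A | b.

S -> c | b A A | b A | b; A -> a b | a S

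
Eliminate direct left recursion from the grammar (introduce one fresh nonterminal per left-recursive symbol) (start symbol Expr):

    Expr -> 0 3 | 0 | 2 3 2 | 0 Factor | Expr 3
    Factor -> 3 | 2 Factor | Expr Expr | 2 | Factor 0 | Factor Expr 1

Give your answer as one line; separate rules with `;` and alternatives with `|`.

Expr -> 0 3 Expr1 | 0 Expr1 | 2 3 2 Expr1 | 0 Factor Expr1; Factor -> 3 Factor1 | 2 Factor Factor1 | Expr Expr Factor1 | 2 Factor1; Expr1 -> 3 Expr1 | eps; Factor1 -> 0 Factor1 | Expr 1 Factor1 | eps

Expr, Factor are directly left-recursive.
For Expr: α = {3}, β = {0 3, 0, 2 3 2, 0 Factor}. Rewrite as Expr → β Expr1 and Expr1 → α Expr1 | ε.
For Factor: α = {0, Expr 1}, β = {3, 2 Factor, Expr Expr, 2}. Rewrite as Factor → β Factor1 and Factor1 → α Factor1 | ε.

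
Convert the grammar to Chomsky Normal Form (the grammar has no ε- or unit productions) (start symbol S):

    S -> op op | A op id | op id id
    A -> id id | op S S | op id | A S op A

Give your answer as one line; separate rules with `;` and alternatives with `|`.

Introduce a nonterminal for each terminal appearing in a rule of length ≥ 2: X1 → op, X2 → id.
Binarize each right-hand side of length ≥ 3 by chaining fresh nonterminals (Y1, Y2, …): affected rules were S → A X1 X2; S → X1 X2 X2; A → X1 S S; A → A S X1 A.

S -> X1 X1 | A Y1 | X1 Y2; A -> X2 X2 | X1 Y3 | X1 X2 | A Y4; X1 -> op; X2 -> id; Y1 -> X1 X2; Y2 -> X2 X2; Y3 -> S S; Y4 -> S Y5; Y5 -> X1 A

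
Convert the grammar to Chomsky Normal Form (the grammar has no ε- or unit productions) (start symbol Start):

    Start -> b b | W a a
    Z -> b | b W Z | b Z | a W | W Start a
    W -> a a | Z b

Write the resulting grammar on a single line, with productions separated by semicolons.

Start -> X1 X1 | W Y1; Z -> b | X1 Y2 | X1 Z | X2 W | W Y3; W -> X2 X2 | Z X1; X1 -> b; X2 -> a; Y1 -> X2 X2; Y2 -> W Z; Y3 -> Start X2

Introduce a nonterminal for each terminal appearing in a rule of length ≥ 2: X1 → b, X2 → a.
Binarize each right-hand side of length ≥ 3 by chaining fresh nonterminals (Y1, Y2, …): affected rules were Start → W X2 X2; Z → X1 W Z; Z → W Start X2.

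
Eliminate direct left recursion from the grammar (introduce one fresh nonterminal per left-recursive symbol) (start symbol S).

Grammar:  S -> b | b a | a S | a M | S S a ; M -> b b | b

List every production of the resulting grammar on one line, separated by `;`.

S is directly left-recursive.
For S: α = {S a}, β = {b, b a, a S, a M}. Rewrite as S → β S' and S' → α S' | ε.

S -> b S' | b a S' | a S S' | a M S'; M -> b b | b; S' -> S a S' | ε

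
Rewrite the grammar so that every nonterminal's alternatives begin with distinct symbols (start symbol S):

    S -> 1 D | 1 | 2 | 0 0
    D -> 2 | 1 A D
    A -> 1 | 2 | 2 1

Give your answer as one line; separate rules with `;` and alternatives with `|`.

S has alternatives sharing prefix '1': factor to S → 1 S' with S' → D | ε.
A has alternatives sharing prefix '2': factor to A → 2 A' with A' → ε | 1.

S -> 2 | 0 0 | 1 S'; D -> 2 | 1 A D; A -> 1 | 2 A'; S' -> D | ε; A' -> ε | 1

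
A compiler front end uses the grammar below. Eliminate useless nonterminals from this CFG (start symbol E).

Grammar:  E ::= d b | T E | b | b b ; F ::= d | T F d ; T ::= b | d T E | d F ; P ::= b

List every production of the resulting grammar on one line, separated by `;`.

Generating nonterminals: {E, F, P, T}.
Reachable from E after that: {E, F, T}.
Removed useless symbols: {P} and every production mentioning them.

E ::= d b | T E | b | b b; F ::= d | T F d; T ::= b | d T E | d F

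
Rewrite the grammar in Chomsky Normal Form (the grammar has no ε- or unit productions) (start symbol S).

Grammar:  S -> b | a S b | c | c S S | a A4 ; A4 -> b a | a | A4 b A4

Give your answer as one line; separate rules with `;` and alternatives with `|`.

S -> b | X1 Y1 | c | X3 Y2 | X1 A4; A4 -> X2 X1 | a | A4 Y3; X1 -> a; X2 -> b; X3 -> c; Y1 -> S X2; Y2 -> S S; Y3 -> X2 A4

Introduce a nonterminal for each terminal appearing in a rule of length ≥ 2: X1 → a, X2 → b, X3 → c.
Binarize each right-hand side of length ≥ 3 by chaining fresh nonterminals (Y1, Y2, …): affected rules were S → X1 S X2; S → X3 S S; A4 → A4 X2 A4.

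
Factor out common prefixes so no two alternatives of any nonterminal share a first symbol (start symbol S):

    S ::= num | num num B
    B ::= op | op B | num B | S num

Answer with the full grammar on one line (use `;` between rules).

S ::= num S'; B ::= num B | S num | op B'; S' ::= ε | num B; B' ::= ε | B

S has alternatives sharing prefix 'num': factor to S → num S' with S' → ε | num B.
B has alternatives sharing prefix 'op': factor to B → op B' with B' → ε | B.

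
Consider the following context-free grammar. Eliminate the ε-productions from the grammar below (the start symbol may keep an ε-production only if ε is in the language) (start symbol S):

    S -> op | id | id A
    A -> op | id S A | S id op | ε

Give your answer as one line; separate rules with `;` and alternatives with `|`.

Nullable nonterminals: {A}.
ε ∉ L(G), so no ε-production is kept.
Expand every rule over subsets of its nullable positions: A → id S A gives id S A | id S.

S -> op | id | id A; A -> op | id S A | id S | S id op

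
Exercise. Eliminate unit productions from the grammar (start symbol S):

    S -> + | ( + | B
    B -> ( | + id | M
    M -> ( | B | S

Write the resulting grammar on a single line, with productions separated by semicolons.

S -> ( | + id | + | ( +; B -> ( | + id | + | ( +; M -> ( | + id | + | ( +

Unit pairs: B ⇒* {M, S}; M ⇒* {B, S}; S ⇒* {B, M}.
For each unit pair (A, B), copy every non-unit production of B to A, then drop all unit productions.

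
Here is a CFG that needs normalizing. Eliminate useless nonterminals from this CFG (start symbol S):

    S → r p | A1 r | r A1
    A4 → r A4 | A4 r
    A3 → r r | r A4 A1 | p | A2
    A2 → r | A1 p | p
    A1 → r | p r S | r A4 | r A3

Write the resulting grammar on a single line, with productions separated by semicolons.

Generating nonterminals: {A1, A2, A3, S}.
Reachable from S after that: {A1, A2, A3, S}.
Removed useless symbols: {A4} and every production mentioning them.

S → r p | A1 r | r A1; A3 → r r | p | A2; A2 → r | A1 p | p; A1 → r | p r S | r A3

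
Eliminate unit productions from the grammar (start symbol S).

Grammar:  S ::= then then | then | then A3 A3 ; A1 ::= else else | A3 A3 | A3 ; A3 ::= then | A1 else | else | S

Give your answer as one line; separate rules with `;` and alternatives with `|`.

Unit pairs: A1 ⇒* {A3, S}; A3 ⇒* {S}.
For each unit pair (A, B), copy every non-unit production of B to A, then drop all unit productions.

S ::= then then | then | then A3 A3; A1 ::= else else | A3 A3 | then then | then | then A3 A3 | A1 else | else; A3 ::= then then | then | then A3 A3 | A1 else | else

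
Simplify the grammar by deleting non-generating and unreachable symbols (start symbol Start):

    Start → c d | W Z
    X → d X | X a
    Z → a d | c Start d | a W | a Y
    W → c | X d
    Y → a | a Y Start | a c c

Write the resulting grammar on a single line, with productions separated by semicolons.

Start → c d | W Z; Z → a d | c Start d | a W | a Y; W → c; Y → a | a Y Start | a c c

Generating nonterminals: {Start, W, Y, Z}.
Reachable from Start after that: {Start, W, Y, Z}.
Removed useless symbols: {X} and every production mentioning them.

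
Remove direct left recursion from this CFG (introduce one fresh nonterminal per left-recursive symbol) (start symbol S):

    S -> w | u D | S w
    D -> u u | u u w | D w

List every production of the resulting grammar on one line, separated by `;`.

S -> w S' | u D S'; D -> u u D' | u u w D'; S' -> w S' | ε; D' -> w D' | ε

S, D are directly left-recursive.
For S: α = {w}, β = {w, u D}. Rewrite as S → β S' and S' → α S' | ε.
For D: α = {w}, β = {u u, u u w}. Rewrite as D → β D' and D' → α D' | ε.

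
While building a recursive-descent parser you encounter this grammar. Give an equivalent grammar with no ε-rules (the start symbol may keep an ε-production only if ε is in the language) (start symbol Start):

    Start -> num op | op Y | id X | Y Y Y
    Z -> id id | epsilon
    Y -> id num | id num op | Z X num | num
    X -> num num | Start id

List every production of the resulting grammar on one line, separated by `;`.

Start -> num op | op Y | id X | Y Y Y; Z -> id id; Y -> id num | id num op | Z X num | X num | num; X -> num num | Start id

Nullable set = {Z}.
ε ∉ L(G), so no ε-production is kept.
Expand every rule over subsets of its nullable positions: Y → Z X num gives Z X num | X num.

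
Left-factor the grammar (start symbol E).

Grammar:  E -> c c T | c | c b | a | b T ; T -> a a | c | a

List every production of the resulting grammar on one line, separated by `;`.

E -> a | b T | c E'; T -> c | a T'; E' -> c T | ε | b; T' -> a | ε

E has alternatives sharing prefix 'c': factor to E → c E' with E' → c T | ε | b.
T has alternatives sharing prefix 'a': factor to T → a T' with T' → a | ε.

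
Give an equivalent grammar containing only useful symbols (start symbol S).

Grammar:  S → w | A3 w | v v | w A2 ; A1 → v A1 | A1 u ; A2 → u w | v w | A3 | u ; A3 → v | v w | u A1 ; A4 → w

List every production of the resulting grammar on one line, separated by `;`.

Generating nonterminals: {A2, A3, A4, S}.
Reachable from S after that: {A2, A3, S}.
Removed useless symbols: {A1, A4} and every production mentioning them.

S → w | A3 w | v v | w A2; A2 → u w | v w | A3 | u; A3 → v | v w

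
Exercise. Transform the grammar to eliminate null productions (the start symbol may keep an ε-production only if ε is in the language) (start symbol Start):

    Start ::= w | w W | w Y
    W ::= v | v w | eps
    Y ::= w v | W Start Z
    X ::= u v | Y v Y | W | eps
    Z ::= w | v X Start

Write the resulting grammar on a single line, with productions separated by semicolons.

Start ::= w | w W | w Y; W ::= v | v w; Y ::= w v | W Start Z | Start Z; X ::= u v | Y v Y | W; Z ::= w | v X Start | v Start

Nullable set = {W, X}.
ε ∉ L(G), so no ε-production is kept.
Expand every rule over subsets of its nullable positions: Y → W Start Z gives W Start Z | Start Z. Z → v X Start gives v X Start | v Start.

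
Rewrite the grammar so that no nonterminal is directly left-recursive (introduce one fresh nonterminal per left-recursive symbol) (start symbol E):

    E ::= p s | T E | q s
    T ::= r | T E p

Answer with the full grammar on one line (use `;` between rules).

E ::= p s | T E | q s; T ::= r T'; T' ::= E p T' | ε

T is directly left-recursive.
For T: α = {E p}, β = {r}. Rewrite as T → β T' and T' → α T' | ε.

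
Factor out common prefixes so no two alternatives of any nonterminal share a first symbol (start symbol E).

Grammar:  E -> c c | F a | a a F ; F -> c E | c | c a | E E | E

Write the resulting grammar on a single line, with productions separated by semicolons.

F has alternatives sharing prefix 'c': factor to F → c F' with F' → E | ε | a.
F has alternatives sharing prefix 'E': factor to F → E F'' with F'' → E | ε.

E -> c c | F a | a a F; F -> c F' | E F''; F' -> E | ε | a; F'' -> E | ε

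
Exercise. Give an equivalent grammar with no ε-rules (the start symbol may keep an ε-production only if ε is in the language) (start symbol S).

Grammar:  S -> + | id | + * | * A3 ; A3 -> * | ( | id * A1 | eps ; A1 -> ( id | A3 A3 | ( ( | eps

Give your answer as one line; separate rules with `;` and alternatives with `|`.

S -> + | id | + * | * A3 | *; A3 -> * | ( | id * A1 | id *; A1 -> ( id | A3 A3 | A3 | ( (

Nullable set = {A1, A3}.
ε ∉ L(G), so no ε-production is kept.
Expand every rule over subsets of its nullable positions: S → * A3 gives * A3 | *. A3 → id * A1 gives id * A1 | id *. A1 → A3 A3 gives A3 A3 | A3.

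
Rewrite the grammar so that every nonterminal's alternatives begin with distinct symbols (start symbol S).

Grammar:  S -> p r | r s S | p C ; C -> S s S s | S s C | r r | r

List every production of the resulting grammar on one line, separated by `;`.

S -> r s S | p S'; C -> S s C' | r C''; S' -> r | C; C' -> S s | C; C'' -> r | ε

S has alternatives sharing prefix 'p': factor to S → p S' with S' → r | C.
C has alternatives sharing prefix 'S s': factor to C → S s C' with C' → S s | C.
C has alternatives sharing prefix 'r': factor to C → r C'' with C'' → r | ε.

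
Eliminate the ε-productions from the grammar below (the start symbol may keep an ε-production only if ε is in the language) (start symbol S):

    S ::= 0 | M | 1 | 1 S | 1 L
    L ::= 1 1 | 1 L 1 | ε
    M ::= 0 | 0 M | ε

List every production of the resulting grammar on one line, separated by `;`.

S ::= 0 | M | 1 | 1 S | 1 L | ε; L ::= 1 1 | 1 L 1; M ::= 0 | 0 M

Nullable nonterminals: {L, M, S}.
ε ∈ L(G) since S is nullable, so keep S → ε.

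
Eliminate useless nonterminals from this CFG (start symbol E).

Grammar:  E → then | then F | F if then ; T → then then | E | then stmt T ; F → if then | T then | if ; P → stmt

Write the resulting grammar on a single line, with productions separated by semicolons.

Generating nonterminals: {E, F, P, T}.
Reachable from E after that: {E, F, T}.
Removed useless symbols: {P} and every production mentioning them.

E → then | then F | F if then; T → then then | E | then stmt T; F → if then | T then | if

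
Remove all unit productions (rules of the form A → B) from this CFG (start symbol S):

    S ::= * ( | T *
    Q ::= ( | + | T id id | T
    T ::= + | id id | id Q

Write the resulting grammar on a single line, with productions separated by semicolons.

Unit pairs: Q ⇒* {T}.
For every A with A ⇒* B via unit rules, add B's non-unit alternatives to A; then delete every rule of the form X → Y.

S ::= * ( | T *; Q ::= ( | + | T id id | id id | id Q; T ::= + | id id | id Q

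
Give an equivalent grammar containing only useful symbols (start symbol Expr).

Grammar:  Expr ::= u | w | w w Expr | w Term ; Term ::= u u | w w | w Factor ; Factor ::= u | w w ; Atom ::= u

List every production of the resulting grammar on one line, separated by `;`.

Generating nonterminals: {Atom, Expr, Factor, Term}.
Reachable from Expr after that: {Expr, Factor, Term}.
Removed useless symbols: {Atom} and every production mentioning them.

Expr ::= u | w | w w Expr | w Term; Term ::= u u | w w | w Factor; Factor ::= u | w w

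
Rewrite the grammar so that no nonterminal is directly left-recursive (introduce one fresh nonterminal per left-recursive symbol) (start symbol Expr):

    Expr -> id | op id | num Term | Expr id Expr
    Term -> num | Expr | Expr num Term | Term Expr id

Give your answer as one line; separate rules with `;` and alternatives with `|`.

Expr -> id Expr1 | op id Expr1 | num Term Expr1; Term -> num Term1 | Expr Term1 | Expr num Term Term1; Expr1 -> id Expr Expr1 | ε; Term1 -> Expr id Term1 | ε

Left recursion appears on Expr, Term.
For Expr: α = {id Expr}, β = {id, op id, num Term}. Rewrite as Expr → β Expr1 and Expr1 → α Expr1 | ε.
For Term: α = {Expr id}, β = {num, Expr, Expr num Term}. Rewrite as Term → β Term1 and Term1 → α Term1 | ε.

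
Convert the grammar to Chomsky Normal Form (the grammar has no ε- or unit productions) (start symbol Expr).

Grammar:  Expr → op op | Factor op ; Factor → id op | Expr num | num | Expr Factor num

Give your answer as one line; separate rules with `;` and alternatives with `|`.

Introduce a nonterminal for each terminal appearing in a rule of length ≥ 2: X1 → op, X2 → id, X3 → num.
Binarize each right-hand side of length ≥ 3 by chaining fresh nonterminals (Y1, Y2, …): affected rules were Factor → Expr Factor X3.

Expr → X1 X1 | Factor X1; Factor → X2 X1 | Expr X3 | num | Expr Y1; X1 → op; X2 → id; X3 → num; Y1 → Factor X3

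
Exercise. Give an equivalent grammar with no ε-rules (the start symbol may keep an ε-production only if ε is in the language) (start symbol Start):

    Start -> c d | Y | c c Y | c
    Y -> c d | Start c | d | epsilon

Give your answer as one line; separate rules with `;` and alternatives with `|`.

Start -> c d | Y | c c Y | c c | c | epsilon; Y -> c d | Start c | c | d

Nullable set = {Start, Y}.
ε ∈ L(G) since Start is nullable, so keep Start → ε.
Expand every rule over subsets of its nullable positions: Start → c c Y gives c c Y | c c. Y → Start c gives Start c | c.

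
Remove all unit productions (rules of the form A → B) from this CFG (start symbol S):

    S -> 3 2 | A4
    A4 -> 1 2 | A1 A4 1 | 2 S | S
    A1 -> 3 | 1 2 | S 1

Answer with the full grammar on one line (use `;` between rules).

Unit pairs: A4 ⇒* {S}; S ⇒* {A4}.
Replace each nonterminal's rules with the union of the non-unit rules of every nonterminal it unit-derives.

S -> 1 2 | A1 A4 1 | 2 S | 3 2; A4 -> 1 2 | A1 A4 1 | 2 S | 3 2; A1 -> 3 | 1 2 | S 1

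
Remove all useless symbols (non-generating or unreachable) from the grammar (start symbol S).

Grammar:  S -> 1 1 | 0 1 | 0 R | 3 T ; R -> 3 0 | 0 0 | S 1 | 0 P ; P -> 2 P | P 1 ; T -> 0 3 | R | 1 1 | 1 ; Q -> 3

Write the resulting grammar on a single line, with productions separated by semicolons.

Generating nonterminals: {Q, R, S, T}.
Reachable from S after that: {R, S, T}.
Removed useless symbols: {P, Q} and every production mentioning them.

S -> 1 1 | 0 1 | 0 R | 3 T; R -> 3 0 | 0 0 | S 1; T -> 0 3 | R | 1 1 | 1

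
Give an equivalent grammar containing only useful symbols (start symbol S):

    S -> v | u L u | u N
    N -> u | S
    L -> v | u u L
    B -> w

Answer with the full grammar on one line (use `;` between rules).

Generating nonterminals: {B, L, N, S}.
Reachable from S after that: {L, N, S}.
Removed useless symbols: {B} and every production mentioning them.

S -> v | u L u | u N; N -> u | S; L -> v | u u L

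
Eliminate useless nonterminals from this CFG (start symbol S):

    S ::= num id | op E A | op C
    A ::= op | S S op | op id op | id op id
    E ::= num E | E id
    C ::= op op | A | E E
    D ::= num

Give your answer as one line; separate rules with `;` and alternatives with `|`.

S ::= num id | op C; A ::= op | S S op | op id op | id op id; C ::= op op | A

Generating nonterminals: {A, C, D, S}.
Reachable from S after that: {A, C, S}.
Removed useless symbols: {D, E} and every production mentioning them.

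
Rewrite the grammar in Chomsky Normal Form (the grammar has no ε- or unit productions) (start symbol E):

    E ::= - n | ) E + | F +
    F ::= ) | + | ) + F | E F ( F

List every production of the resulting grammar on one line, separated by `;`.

E ::= X1 X2 | X3 Y1 | F X4; F ::= ) | + | X3 Y2 | E Y3; X1 ::= -; X2 ::= n; X3 ::= ); X4 ::= +; X5 ::= (; Y1 ::= E X4; Y2 ::= X4 F; Y3 ::= F Y4; Y4 ::= X5 F

Introduce a nonterminal for each terminal appearing in a rule of length ≥ 2: X1 → -, X2 → n, X3 → ), X4 → +, X5 → (.
Binarize each right-hand side of length ≥ 3 by chaining fresh nonterminals (Y1, Y2, …): affected rules were E → X3 E X4; F → X3 X4 F; F → E F X5 F.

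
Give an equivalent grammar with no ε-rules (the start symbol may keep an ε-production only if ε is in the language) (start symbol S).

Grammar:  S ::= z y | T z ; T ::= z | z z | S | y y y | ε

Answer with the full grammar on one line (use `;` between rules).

The nullable symbols are {T}.
ε ∉ L(G), so no ε-production is kept.
Add the nullable-subset variants: S → T z gives T z | z.

S ::= z y | T z | z; T ::= z | z z | S | y y y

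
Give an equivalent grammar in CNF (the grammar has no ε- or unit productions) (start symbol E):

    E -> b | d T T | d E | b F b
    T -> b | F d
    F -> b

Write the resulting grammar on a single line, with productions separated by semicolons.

E -> b | X1 Y1 | X1 E | X2 Y2; T -> b | F X1; F -> b; X1 -> d; X2 -> b; Y1 -> T T; Y2 -> F X2

Introduce a nonterminal for each terminal appearing in a rule of length ≥ 2: X1 → d, X2 → b.
Binarize each right-hand side of length ≥ 3 by chaining fresh nonterminals (Y1, Y2, …): affected rules were E → X1 T T; E → X2 F X2.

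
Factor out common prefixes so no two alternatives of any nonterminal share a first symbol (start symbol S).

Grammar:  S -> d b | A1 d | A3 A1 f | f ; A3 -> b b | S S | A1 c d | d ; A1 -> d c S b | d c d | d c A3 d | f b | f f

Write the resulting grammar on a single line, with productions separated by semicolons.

A1 has alternatives sharing prefix 'd c': factor to A1 → d c A1' with A1' → S b | d | A3 d.
A1 has alternatives sharing prefix 'f': factor to A1 → f A1'' with A1'' → b | f.

S -> d b | A1 d | A3 A1 f | f; A3 -> b b | S S | A1 c d | d; A1 -> d c A1' | f A1''; A1' -> S b | d | A3 d; A1'' -> b | f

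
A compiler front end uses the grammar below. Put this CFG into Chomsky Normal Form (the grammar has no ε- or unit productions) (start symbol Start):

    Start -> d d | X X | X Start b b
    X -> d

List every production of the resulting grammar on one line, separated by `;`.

Start -> X1 X1 | X X | X Y1; X -> d; X1 -> d; X2 -> b; Y1 -> Start Y2; Y2 -> X2 X2

Introduce a nonterminal for each terminal appearing in a rule of length ≥ 2: X1 → d, X2 → b.
Binarize each right-hand side of length ≥ 3 by chaining fresh nonterminals (Y1, Y2, …): affected rules were Start → X Start X2 X2.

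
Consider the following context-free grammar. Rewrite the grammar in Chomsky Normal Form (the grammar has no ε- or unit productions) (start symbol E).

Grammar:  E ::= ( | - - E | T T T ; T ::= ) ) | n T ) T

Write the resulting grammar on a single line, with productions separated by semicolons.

Introduce a nonterminal for each terminal appearing in a rule of length ≥ 2: X1 → -, X2 → ), X3 → n.
Binarize each right-hand side of length ≥ 3 by chaining fresh nonterminals (Y1, Y2, …): affected rules were E → X1 X1 E; E → T T T; T → X3 T X2 T.

E ::= ( | X1 Y1 | T Y2; T ::= X2 X2 | X3 Y3; X1 ::= -; X2 ::= ); X3 ::= n; Y1 ::= X1 E; Y2 ::= T T; Y3 ::= T Y4; Y4 ::= X2 T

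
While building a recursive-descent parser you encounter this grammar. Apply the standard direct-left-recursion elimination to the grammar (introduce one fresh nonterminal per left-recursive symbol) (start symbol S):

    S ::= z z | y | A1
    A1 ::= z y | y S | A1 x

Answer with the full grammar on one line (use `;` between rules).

A1 is directly left-recursive.
For A1: α = {x}, β = {z y, y S}. Rewrite as A1 → β A1' and A1' → α A1' | ε.

S ::= z z | y | A1; A1 ::= z y A1' | y S A1'; A1' ::= x A1' | eps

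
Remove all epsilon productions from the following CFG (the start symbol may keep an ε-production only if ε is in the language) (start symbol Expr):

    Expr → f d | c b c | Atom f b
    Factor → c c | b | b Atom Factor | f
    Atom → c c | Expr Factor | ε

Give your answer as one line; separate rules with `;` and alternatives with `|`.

Expr → f d | c b c | Atom f b | f b; Factor → c c | b | b Atom Factor | b Factor | f; Atom → c c | Expr Factor

The nullable symbols are {Atom}.
ε ∉ L(G), so no ε-production is kept.
Expand every rule over subsets of its nullable positions: Expr → Atom f b gives Atom f b | f b. Factor → b Atom Factor gives b Atom Factor | b Factor.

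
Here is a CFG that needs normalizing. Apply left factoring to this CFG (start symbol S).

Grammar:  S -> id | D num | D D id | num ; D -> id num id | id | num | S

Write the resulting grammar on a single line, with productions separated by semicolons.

S -> id | num | D S'; D -> num | S | id D'; S' -> num | D id; D' -> num id | ε

S has alternatives sharing prefix 'D': factor to S → D S' with S' → num | D id.
D has alternatives sharing prefix 'id': factor to D → id D' with D' → num id | ε.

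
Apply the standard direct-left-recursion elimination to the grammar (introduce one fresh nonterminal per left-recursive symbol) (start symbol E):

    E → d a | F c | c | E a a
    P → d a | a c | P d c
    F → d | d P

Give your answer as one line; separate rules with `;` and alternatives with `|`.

E, P are directly left-recursive.
For E: α = {a a}, β = {d a, F c, c}. Rewrite as E → β E' and E' → α E' | ε.
For P: α = {d c}, β = {d a, a c}. Rewrite as P → β P' and P' → α P' | ε.

E → d a E' | F c E' | c E'; P → d a P' | a c P'; F → d | d P; E' → a a E' | ε; P' → d c P' | ε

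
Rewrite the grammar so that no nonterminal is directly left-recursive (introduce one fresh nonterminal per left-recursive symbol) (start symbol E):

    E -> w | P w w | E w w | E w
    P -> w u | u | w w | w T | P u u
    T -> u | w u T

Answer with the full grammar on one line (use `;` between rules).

Left recursion appears on E, P.
For E: α = {w w, w}, β = {w, P w w}. Rewrite as E → β E' and E' → α E' | ε.
For P: α = {u u}, β = {w u, u, w w, w T}. Rewrite as P → β P' and P' → α P' | ε.

E -> w E' | P w w E'; P -> w u P' | u P' | w w P' | w T P'; T -> u | w u T; E' -> w w E' | w E' | eps; P' -> u u P' | eps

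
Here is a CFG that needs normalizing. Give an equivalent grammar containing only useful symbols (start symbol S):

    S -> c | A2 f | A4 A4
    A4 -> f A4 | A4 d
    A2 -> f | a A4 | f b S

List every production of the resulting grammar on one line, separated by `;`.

Generating nonterminals: {A2, S}.
Reachable from S after that: {A2, S}.
Removed useless symbols: {A4} and every production mentioning them.

S -> c | A2 f; A2 -> f | f b S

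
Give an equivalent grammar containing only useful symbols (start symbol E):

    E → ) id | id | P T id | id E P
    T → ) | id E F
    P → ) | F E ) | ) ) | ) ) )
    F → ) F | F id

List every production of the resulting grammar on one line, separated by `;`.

E → ) id | id | P T id | id E P; T → ); P → ) | ) ) | ) ) )

Generating nonterminals: {E, P, T}.
Reachable from E after that: {E, P, T}.
Removed useless symbols: {F} and every production mentioning them.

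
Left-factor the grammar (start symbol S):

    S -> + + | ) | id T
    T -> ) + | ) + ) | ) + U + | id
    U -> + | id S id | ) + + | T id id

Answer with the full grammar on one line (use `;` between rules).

S -> + + | ) | id T; T -> id | ) + T'; U -> + | id S id | ) + + | T id id; T' -> ε | ) | U +

T has alternatives sharing prefix ') +': factor to T → ) + T' with T' → ε | ) | U +.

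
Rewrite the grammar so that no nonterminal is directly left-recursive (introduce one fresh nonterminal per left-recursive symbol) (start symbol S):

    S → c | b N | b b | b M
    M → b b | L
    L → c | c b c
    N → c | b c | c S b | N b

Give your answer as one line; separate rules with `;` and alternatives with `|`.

S → c | b N | b b | b M; M → b b | L; L → c | c b c; N → c N' | b c N' | c S b N'; N' → b N' | epsilon

Left recursion appears on N.
For N: α = {b}, β = {c, b c, c S b}. Rewrite as N → β N' and N' → α N' | ε.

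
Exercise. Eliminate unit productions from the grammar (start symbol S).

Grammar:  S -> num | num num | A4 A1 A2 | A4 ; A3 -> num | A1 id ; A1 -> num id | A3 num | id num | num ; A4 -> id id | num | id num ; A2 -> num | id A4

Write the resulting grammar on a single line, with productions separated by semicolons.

Unit pairs: S ⇒* {A4}.
For every A with A ⇒* B via unit rules, add B's non-unit alternatives to A; then delete every rule of the form X → Y.

S -> id id | num | id num | num num | A4 A1 A2; A3 -> num | A1 id; A1 -> num id | A3 num | id num | num; A4 -> id id | num | id num; A2 -> num | id A4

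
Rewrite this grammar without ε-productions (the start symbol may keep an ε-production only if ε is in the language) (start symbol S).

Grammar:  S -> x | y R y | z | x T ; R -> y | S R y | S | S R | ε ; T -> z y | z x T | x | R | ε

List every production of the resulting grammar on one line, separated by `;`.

The nullable symbols are {R, T}.
ε ∉ L(G), so no ε-production is kept.
For each production, add variants omitting each subset of nullable occurrences: S → y R y gives y R y | y y. R → S R y gives S R y | S y. T → z x T gives z x T | z x.

S -> x | y R y | y y | z | x T; R -> y | S R y | S y | S | S R; T -> z y | z x T | z x | x | R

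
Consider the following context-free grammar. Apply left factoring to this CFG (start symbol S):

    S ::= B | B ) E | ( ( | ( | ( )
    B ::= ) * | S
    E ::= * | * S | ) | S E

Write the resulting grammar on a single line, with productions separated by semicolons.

S ::= ( S' | B S''; B ::= ) * | S; E ::= ) | S E | * E'; S' ::= ( | ε | ); S'' ::= ε | ) E; E' ::= ε | S

S has alternatives sharing prefix '(': factor to S → ( S' with S' → ( | ε | ).
S has alternatives sharing prefix 'B': factor to S → B S'' with S'' → ε | ) E.
E has alternatives sharing prefix '*': factor to E → * E' with E' → ε | S.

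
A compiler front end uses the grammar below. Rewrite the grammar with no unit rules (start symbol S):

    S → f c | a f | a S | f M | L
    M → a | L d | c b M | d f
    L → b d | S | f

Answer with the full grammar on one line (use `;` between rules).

Unit pairs: L ⇒* {S}; S ⇒* {L}.
Replace each nonterminal's rules with the union of the non-unit rules of every nonterminal it unit-derives.

S → b d | f | f c | a f | a S | f M; M → a | L d | c b M | d f; L → b d | f | f c | a f | a S | f M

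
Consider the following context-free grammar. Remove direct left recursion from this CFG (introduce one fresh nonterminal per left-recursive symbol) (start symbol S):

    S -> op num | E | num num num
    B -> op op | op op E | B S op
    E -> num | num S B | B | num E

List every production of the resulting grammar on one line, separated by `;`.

B is directly left-recursive.
For B: α = {S op}, β = {op op, op op E}. Rewrite as B → β B' and B' → α B' | ε.

S -> op num | E | num num num; B -> op op B' | op op E B'; E -> num | num S B | B | num E; B' -> S op B' | ε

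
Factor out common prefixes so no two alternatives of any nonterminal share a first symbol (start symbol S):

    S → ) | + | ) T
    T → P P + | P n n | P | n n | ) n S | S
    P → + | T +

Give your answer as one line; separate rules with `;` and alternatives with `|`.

S has alternatives sharing prefix ')': factor to S → ) S' with S' → ε | T.
T has alternatives sharing prefix 'P': factor to T → P T' with T' → P + | n n | ε.

S → + | ) S'; T → n n | ) n S | S | P T'; P → + | T +; S' → epsilon | T; T' → P + | n n | epsilon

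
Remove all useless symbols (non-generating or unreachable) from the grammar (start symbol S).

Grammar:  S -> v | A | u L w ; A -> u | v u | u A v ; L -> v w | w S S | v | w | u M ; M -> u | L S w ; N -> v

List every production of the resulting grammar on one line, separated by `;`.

Generating nonterminals: {A, L, M, N, S}.
Reachable from S after that: {A, L, M, S}.
Removed useless symbols: {N} and every production mentioning them.

S -> v | A | u L w; A -> u | v u | u A v; L -> v w | w S S | v | w | u M; M -> u | L S w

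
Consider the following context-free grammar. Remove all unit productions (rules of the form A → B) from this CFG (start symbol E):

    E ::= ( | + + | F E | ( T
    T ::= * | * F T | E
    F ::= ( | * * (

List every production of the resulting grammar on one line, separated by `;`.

Unit pairs: T ⇒* {E}.
For every A with A ⇒* B via unit rules, add B's non-unit alternatives to A; then delete every rule of the form X → Y.

E ::= ( | + + | F E | ( T; T ::= ( | + + | F E | ( T | * | * F T; F ::= ( | * * (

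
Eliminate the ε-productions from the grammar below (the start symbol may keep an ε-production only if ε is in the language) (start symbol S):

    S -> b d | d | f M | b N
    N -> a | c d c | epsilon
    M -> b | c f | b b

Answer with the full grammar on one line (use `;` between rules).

Nullable nonterminals: {N}.
ε ∉ L(G), so no ε-production is kept.
Add the nullable-subset variants: S → b N gives b N | b.

S -> b d | d | f M | b N | b; N -> a | c d c; M -> b | c f | b b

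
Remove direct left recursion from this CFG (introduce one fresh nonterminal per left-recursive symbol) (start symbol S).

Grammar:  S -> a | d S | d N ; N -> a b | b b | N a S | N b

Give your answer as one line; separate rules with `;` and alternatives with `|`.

S -> a | d S | d N; N -> a b N' | b b N'; N' -> a S N' | b N' | epsilon

Directly left-recursive nonterminal: N.
For N: α = {a S, b}, β = {a b, b b}. Rewrite as N → β N' and N' → α N' | ε.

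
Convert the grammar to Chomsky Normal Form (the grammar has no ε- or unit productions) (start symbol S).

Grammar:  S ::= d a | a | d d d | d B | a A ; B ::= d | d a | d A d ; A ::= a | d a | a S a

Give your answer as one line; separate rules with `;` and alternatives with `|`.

Introduce a nonterminal for each terminal appearing in a rule of length ≥ 2: X1 → d, X2 → a.
Binarize each right-hand side of length ≥ 3 by chaining fresh nonterminals (Y1, Y2, …): affected rules were S → X1 X1 X1; B → X1 A X1; A → X2 S X2.

S ::= X1 X2 | a | X1 Y1 | X1 B | X2 A; B ::= d | X1 X2 | X1 Y2; A ::= a | X1 X2 | X2 Y3; X1 ::= d; X2 ::= a; Y1 ::= X1 X1; Y2 ::= A X1; Y3 ::= S X2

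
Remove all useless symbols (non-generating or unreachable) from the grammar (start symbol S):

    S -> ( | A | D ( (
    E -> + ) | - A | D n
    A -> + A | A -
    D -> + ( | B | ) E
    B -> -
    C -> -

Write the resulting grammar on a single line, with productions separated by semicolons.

Generating nonterminals: {B, C, D, E, S}.
Reachable from S after that: {B, D, E, S}.
Removed useless symbols: {A, C} and every production mentioning them.

S -> ( | D ( (; E -> + ) | D n; D -> + ( | B | ) E; B -> -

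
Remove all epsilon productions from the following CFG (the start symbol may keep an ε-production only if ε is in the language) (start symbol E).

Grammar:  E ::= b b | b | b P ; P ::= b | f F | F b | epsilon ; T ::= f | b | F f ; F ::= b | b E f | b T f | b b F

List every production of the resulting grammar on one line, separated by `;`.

Nullable set = {P}.
ε ∉ L(G), so no ε-production is kept.

E ::= b b | b | b P; P ::= b | f F | F b; T ::= f | b | F f; F ::= b | b E f | b T f | b b F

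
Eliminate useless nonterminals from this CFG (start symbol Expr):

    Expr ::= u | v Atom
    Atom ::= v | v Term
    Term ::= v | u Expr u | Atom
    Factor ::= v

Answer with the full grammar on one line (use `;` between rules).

Generating nonterminals: {Atom, Expr, Factor, Term}.
Reachable from Expr after that: {Atom, Expr, Term}.
Removed useless symbols: {Factor} and every production mentioning them.

Expr ::= u | v Atom; Atom ::= v | v Term; Term ::= v | u Expr u | Atom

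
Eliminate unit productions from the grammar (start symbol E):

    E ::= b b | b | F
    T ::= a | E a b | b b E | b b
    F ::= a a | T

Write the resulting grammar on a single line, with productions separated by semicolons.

Unit pairs: E ⇒* {F, T}; F ⇒* {T}.
For each unit pair (A, B), copy every non-unit production of B to A, then drop all unit productions.

E ::= b b | b | a a | a | E a b | b b E; T ::= a | E a b | b b E | b b; F ::= a a | a | E a b | b b E | b b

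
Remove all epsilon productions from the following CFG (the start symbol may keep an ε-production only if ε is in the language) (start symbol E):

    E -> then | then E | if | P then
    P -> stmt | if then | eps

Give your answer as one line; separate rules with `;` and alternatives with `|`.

The nullable symbols are {P}.
ε ∉ L(G), so no ε-production is kept.

E -> then | then E | if | P then; P -> stmt | if then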